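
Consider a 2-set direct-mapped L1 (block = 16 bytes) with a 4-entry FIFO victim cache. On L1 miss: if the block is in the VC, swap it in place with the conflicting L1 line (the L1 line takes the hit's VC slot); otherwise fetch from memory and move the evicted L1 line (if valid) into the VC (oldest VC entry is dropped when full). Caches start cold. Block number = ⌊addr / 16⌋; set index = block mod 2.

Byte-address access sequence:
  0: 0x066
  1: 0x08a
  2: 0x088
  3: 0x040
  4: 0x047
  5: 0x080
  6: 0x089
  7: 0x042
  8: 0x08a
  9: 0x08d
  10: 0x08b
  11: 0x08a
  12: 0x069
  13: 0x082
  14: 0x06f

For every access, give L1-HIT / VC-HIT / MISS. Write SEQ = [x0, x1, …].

0: 0x66 (blk 6, set 0) → MISS  vc=[]
1: 0x8a (blk 8, set 0) → MISS  vc=[6]
2: 0x88 (blk 8, set 0) → L1-HIT  vc=[6]
3: 0x40 (blk 4, set 0) → MISS  vc=[6, 8]
4: 0x47 (blk 4, set 0) → L1-HIT  vc=[6, 8]
5: 0x80 (blk 8, set 0) → VC-HIT  vc=[6, 4]
6: 0x89 (blk 8, set 0) → L1-HIT  vc=[6, 4]
7: 0x42 (blk 4, set 0) → VC-HIT  vc=[6, 8]
8: 0x8a (blk 8, set 0) → VC-HIT  vc=[6, 4]
9: 0x8d (blk 8, set 0) → L1-HIT  vc=[6, 4]
10: 0x8b (blk 8, set 0) → L1-HIT  vc=[6, 4]
11: 0x8a (blk 8, set 0) → L1-HIT  vc=[6, 4]
12: 0x69 (blk 6, set 0) → VC-HIT  vc=[8, 4]
13: 0x82 (blk 8, set 0) → VC-HIT  vc=[6, 4]
14: 0x6f (blk 6, set 0) → VC-HIT  vc=[8, 4]

SEQ = [MISS, MISS, L1-HIT, MISS, L1-HIT, VC-HIT, L1-HIT, VC-HIT, VC-HIT, L1-HIT, L1-HIT, L1-HIT, VC-HIT, VC-HIT, VC-HIT]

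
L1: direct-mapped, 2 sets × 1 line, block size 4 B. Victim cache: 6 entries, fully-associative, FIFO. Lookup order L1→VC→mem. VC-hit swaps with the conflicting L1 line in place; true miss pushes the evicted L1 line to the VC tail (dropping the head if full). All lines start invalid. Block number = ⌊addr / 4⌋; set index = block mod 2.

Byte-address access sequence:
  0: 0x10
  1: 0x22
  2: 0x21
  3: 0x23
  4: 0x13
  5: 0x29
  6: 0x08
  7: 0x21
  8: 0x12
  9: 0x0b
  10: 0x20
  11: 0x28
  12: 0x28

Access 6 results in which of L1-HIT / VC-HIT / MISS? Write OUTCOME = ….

  [0] addr=0x10 blk=4 s=0: MISS | VC []
  [1] addr=0x22 blk=8 s=0: MISS | VC [4]
  [2] addr=0x21 blk=8 s=0: L1-HIT | VC [4]
  [3] addr=0x23 blk=8 s=0: L1-HIT | VC [4]
  [4] addr=0x13 blk=4 s=0: VC-HIT | VC [8]
  [5] addr=0x29 blk=10 s=0: MISS | VC [8, 4]
  [6] addr=0x8 blk=2 s=0: MISS | VC [8, 4, 10]
  [7] addr=0x21 blk=8 s=0: VC-HIT | VC [2, 4, 10]
  [8] addr=0x12 blk=4 s=0: VC-HIT | VC [2, 8, 10]
  [9] addr=0xb blk=2 s=0: VC-HIT | VC [4, 8, 10]
  [10] addr=0x20 blk=8 s=0: VC-HIT | VC [4, 2, 10]
  [11] addr=0x28 blk=10 s=0: VC-HIT | VC [4, 2, 8]
  [12] addr=0x28 blk=10 s=0: L1-HIT | VC [4, 2, 8]

OUTCOME = MISS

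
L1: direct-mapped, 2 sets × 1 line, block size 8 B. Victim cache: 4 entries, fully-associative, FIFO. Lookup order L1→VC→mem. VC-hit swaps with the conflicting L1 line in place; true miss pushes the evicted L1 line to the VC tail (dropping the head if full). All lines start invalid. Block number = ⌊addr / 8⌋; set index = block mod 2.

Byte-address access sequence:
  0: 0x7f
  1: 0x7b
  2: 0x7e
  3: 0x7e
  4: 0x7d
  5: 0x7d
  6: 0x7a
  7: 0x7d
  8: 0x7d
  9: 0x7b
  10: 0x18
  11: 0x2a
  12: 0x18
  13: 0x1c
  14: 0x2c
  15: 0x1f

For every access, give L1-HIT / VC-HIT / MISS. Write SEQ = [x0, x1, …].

SEQ = [MISS, L1-HIT, L1-HIT, L1-HIT, L1-HIT, L1-HIT, L1-HIT, L1-HIT, L1-HIT, L1-HIT, MISS, MISS, VC-HIT, L1-HIT, VC-HIT, VC-HIT]

#0 0x7f→b15/s1 MISS; vc=[]
#1 0x7b→b15/s1 L1-HIT; vc=[]
#2 0x7e→b15/s1 L1-HIT; vc=[]
#3 0x7e→b15/s1 L1-HIT; vc=[]
#4 0x7d→b15/s1 L1-HIT; vc=[]
#5 0x7d→b15/s1 L1-HIT; vc=[]
#6 0x7a→b15/s1 L1-HIT; vc=[]
#7 0x7d→b15/s1 L1-HIT; vc=[]
#8 0x7d→b15/s1 L1-HIT; vc=[]
#9 0x7b→b15/s1 L1-HIT; vc=[]
#10 0x18→b3/s1 MISS; vc=[15]
#11 0x2a→b5/s1 MISS; vc=[15,3]
#12 0x18→b3/s1 VC-HIT; vc=[15,5]
#13 0x1c→b3/s1 L1-HIT; vc=[15,5]
#14 0x2c→b5/s1 VC-HIT; vc=[15,3]
#15 0x1f→b3/s1 VC-HIT; vc=[15,5]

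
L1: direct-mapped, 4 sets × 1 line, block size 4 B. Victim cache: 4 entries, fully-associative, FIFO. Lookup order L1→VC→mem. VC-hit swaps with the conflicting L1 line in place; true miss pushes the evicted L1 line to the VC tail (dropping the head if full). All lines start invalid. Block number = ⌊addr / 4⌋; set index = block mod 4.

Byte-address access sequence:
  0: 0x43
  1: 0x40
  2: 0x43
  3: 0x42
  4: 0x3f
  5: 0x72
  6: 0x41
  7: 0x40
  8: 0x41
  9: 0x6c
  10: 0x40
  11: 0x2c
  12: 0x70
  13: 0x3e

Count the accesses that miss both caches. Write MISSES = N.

  [0] addr=0x43 blk=16 s=0: MISS | VC []
  [1] addr=0x40 blk=16 s=0: L1-HIT | VC []
  [2] addr=0x43 blk=16 s=0: L1-HIT | VC []
  [3] addr=0x42 blk=16 s=0: L1-HIT | VC []
  [4] addr=0x3f blk=15 s=3: MISS | VC []
  [5] addr=0x72 blk=28 s=0: MISS | VC [16]
  [6] addr=0x41 blk=16 s=0: VC-HIT | VC [28]
  [7] addr=0x40 blk=16 s=0: L1-HIT | VC [28]
  [8] addr=0x41 blk=16 s=0: L1-HIT | VC [28]
  [9] addr=0x6c blk=27 s=3: MISS | VC [28, 15]
  [10] addr=0x40 blk=16 s=0: L1-HIT | VC [28, 15]
  [11] addr=0x2c blk=11 s=3: MISS | VC [28, 15, 27]
  [12] addr=0x70 blk=28 s=0: VC-HIT | VC [16, 15, 27]
  [13] addr=0x3e blk=15 s=3: VC-HIT | VC [16, 11, 27]

MISSES = 5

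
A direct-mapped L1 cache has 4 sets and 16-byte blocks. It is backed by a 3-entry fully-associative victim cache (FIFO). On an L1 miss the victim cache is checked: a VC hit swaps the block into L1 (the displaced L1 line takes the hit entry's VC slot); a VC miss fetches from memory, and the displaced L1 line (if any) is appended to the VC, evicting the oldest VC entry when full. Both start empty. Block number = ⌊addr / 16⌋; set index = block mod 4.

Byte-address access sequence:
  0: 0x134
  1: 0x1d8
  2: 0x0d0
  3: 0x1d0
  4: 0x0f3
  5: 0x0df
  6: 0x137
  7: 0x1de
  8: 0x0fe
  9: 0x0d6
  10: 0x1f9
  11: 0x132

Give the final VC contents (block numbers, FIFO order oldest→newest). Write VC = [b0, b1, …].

VC = [29, 31, 15]

#0 0x134→b19/s3 MISS; vc=[]
#1 0x1d8→b29/s1 MISS; vc=[]
#2 0xd0→b13/s1 MISS; vc=[29]
#3 0x1d0→b29/s1 VC-HIT; vc=[13]
#4 0xf3→b15/s3 MISS; vc=[13,19]
#5 0xdf→b13/s1 VC-HIT; vc=[29,19]
#6 0x137→b19/s3 VC-HIT; vc=[29,15]
#7 0x1de→b29/s1 VC-HIT; vc=[13,15]
#8 0xfe→b15/s3 VC-HIT; vc=[13,19]
#9 0xd6→b13/s1 VC-HIT; vc=[29,19]
#10 0x1f9→b31/s3 MISS; vc=[29,19,15]
#11 0x132→b19/s3 VC-HIT; vc=[29,31,15]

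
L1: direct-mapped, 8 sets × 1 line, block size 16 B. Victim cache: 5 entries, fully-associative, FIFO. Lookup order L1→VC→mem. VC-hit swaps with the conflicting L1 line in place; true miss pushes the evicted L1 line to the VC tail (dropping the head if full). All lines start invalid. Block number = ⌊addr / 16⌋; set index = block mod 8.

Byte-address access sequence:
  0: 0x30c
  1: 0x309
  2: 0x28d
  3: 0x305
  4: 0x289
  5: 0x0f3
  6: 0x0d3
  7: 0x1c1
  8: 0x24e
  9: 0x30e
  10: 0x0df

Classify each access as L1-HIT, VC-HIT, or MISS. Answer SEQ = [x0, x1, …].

#0 0x30c→b48/s0 MISS; vc=[]
#1 0x309→b48/s0 L1-HIT; vc=[]
#2 0x28d→b40/s0 MISS; vc=[48]
#3 0x305→b48/s0 VC-HIT; vc=[40]
#4 0x289→b40/s0 VC-HIT; vc=[48]
#5 0xf3→b15/s7 MISS; vc=[48]
#6 0xd3→b13/s5 MISS; vc=[48]
#7 0x1c1→b28/s4 MISS; vc=[48]
#8 0x24e→b36/s4 MISS; vc=[48,28]
#9 0x30e→b48/s0 VC-HIT; vc=[40,28]
#10 0xdf→b13/s5 L1-HIT; vc=[40,28]

SEQ = [MISS, L1-HIT, MISS, VC-HIT, VC-HIT, MISS, MISS, MISS, MISS, VC-HIT, L1-HIT]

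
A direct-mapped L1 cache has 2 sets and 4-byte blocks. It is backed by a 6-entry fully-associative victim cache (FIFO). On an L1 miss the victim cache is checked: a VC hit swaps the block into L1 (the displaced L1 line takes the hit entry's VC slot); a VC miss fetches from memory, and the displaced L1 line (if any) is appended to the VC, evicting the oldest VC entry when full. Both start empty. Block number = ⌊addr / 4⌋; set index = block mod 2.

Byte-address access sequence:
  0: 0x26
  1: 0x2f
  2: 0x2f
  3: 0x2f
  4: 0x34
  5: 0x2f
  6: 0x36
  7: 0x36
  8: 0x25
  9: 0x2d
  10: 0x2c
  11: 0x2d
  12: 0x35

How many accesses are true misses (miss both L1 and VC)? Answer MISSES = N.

MISSES = 3

0: 0x26 (blk 9, set 1) → MISS  vc=[]
1: 0x2f (blk 11, set 1) → MISS  vc=[9]
2: 0x2f (blk 11, set 1) → L1-HIT  vc=[9]
3: 0x2f (blk 11, set 1) → L1-HIT  vc=[9]
4: 0x34 (blk 13, set 1) → MISS  vc=[9, 11]
5: 0x2f (blk 11, set 1) → VC-HIT  vc=[9, 13]
6: 0x36 (blk 13, set 1) → VC-HIT  vc=[9, 11]
7: 0x36 (blk 13, set 1) → L1-HIT  vc=[9, 11]
8: 0x25 (blk 9, set 1) → VC-HIT  vc=[13, 11]
9: 0x2d (blk 11, set 1) → VC-HIT  vc=[13, 9]
10: 0x2c (blk 11, set 1) → L1-HIT  vc=[13, 9]
11: 0x2d (blk 11, set 1) → L1-HIT  vc=[13, 9]
12: 0x35 (blk 13, set 1) → VC-HIT  vc=[11, 9]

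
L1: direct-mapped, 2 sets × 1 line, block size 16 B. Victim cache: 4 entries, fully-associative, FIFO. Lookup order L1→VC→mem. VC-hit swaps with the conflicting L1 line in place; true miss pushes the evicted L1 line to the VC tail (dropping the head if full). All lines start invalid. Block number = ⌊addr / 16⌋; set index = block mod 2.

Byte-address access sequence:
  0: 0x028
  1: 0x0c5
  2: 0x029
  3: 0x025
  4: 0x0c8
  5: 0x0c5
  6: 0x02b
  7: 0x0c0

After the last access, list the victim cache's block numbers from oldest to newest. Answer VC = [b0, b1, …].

#0 0x28→b2/s0 MISS; vc=[]
#1 0xc5→b12/s0 MISS; vc=[2]
#2 0x29→b2/s0 VC-HIT; vc=[12]
#3 0x25→b2/s0 L1-HIT; vc=[12]
#4 0xc8→b12/s0 VC-HIT; vc=[2]
#5 0xc5→b12/s0 L1-HIT; vc=[2]
#6 0x2b→b2/s0 VC-HIT; vc=[12]
#7 0xc0→b12/s0 VC-HIT; vc=[2]

VC = [2]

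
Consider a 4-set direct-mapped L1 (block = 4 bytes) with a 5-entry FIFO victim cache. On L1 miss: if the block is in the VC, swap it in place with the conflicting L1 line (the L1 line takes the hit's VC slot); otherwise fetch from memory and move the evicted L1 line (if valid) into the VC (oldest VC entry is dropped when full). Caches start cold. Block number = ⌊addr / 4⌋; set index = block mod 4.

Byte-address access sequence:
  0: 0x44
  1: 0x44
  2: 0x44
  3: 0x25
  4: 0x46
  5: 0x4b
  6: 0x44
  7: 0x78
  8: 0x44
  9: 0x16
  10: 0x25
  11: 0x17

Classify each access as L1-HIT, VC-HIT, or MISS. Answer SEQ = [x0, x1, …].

SEQ = [MISS, L1-HIT, L1-HIT, MISS, VC-HIT, MISS, L1-HIT, MISS, L1-HIT, MISS, VC-HIT, VC-HIT]

#0 0x44→b17/s1 MISS; vc=[]
#1 0x44→b17/s1 L1-HIT; vc=[]
#2 0x44→b17/s1 L1-HIT; vc=[]
#3 0x25→b9/s1 MISS; vc=[17]
#4 0x46→b17/s1 VC-HIT; vc=[9]
#5 0x4b→b18/s2 MISS; vc=[9]
#6 0x44→b17/s1 L1-HIT; vc=[9]
#7 0x78→b30/s2 MISS; vc=[9,18]
#8 0x44→b17/s1 L1-HIT; vc=[9,18]
#9 0x16→b5/s1 MISS; vc=[9,18,17]
#10 0x25→b9/s1 VC-HIT; vc=[5,18,17]
#11 0x17→b5/s1 VC-HIT; vc=[9,18,17]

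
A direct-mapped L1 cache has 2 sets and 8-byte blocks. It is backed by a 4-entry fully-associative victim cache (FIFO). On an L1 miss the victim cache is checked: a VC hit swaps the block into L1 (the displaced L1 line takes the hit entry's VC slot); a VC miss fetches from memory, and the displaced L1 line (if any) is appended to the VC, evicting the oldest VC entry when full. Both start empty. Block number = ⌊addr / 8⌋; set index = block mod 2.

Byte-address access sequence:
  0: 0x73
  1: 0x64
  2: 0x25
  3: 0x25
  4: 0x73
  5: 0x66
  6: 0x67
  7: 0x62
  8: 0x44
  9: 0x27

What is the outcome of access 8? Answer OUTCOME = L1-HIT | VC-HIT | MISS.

OUTCOME = MISS

  [0] addr=0x73 blk=14 s=0: MISS | VC []
  [1] addr=0x64 blk=12 s=0: MISS | VC [14]
  [2] addr=0x25 blk=4 s=0: MISS | VC [14, 12]
  [3] addr=0x25 blk=4 s=0: L1-HIT | VC [14, 12]
  [4] addr=0x73 blk=14 s=0: VC-HIT | VC [4, 12]
  [5] addr=0x66 blk=12 s=0: VC-HIT | VC [4, 14]
  [6] addr=0x67 blk=12 s=0: L1-HIT | VC [4, 14]
  [7] addr=0x62 blk=12 s=0: L1-HIT | VC [4, 14]
  [8] addr=0x44 blk=8 s=0: MISS | VC [4, 14, 12]
  [9] addr=0x27 blk=4 s=0: VC-HIT | VC [8, 14, 12]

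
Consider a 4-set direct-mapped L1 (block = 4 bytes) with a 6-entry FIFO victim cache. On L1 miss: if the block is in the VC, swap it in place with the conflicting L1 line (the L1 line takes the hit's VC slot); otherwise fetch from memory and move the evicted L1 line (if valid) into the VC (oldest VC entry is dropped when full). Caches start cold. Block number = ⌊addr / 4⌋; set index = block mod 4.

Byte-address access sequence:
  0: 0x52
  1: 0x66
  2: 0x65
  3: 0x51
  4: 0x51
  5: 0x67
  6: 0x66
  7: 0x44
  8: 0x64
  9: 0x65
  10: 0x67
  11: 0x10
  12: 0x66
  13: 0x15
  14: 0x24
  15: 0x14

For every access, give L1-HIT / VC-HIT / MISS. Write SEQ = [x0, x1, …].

#0 0x52→b20/s0 MISS; vc=[]
#1 0x66→b25/s1 MISS; vc=[]
#2 0x65→b25/s1 L1-HIT; vc=[]
#3 0x51→b20/s0 L1-HIT; vc=[]
#4 0x51→b20/s0 L1-HIT; vc=[]
#5 0x67→b25/s1 L1-HIT; vc=[]
#6 0x66→b25/s1 L1-HIT; vc=[]
#7 0x44→b17/s1 MISS; vc=[25]
#8 0x64→b25/s1 VC-HIT; vc=[17]
#9 0x65→b25/s1 L1-HIT; vc=[17]
#10 0x67→b25/s1 L1-HIT; vc=[17]
#11 0x10→b4/s0 MISS; vc=[17,20]
#12 0x66→b25/s1 L1-HIT; vc=[17,20]
#13 0x15→b5/s1 MISS; vc=[17,20,25]
#14 0x24→b9/s1 MISS; vc=[17,20,25,5]
#15 0x14→b5/s1 VC-HIT; vc=[17,20,25,9]

SEQ = [MISS, MISS, L1-HIT, L1-HIT, L1-HIT, L1-HIT, L1-HIT, MISS, VC-HIT, L1-HIT, L1-HIT, MISS, L1-HIT, MISS, MISS, VC-HIT]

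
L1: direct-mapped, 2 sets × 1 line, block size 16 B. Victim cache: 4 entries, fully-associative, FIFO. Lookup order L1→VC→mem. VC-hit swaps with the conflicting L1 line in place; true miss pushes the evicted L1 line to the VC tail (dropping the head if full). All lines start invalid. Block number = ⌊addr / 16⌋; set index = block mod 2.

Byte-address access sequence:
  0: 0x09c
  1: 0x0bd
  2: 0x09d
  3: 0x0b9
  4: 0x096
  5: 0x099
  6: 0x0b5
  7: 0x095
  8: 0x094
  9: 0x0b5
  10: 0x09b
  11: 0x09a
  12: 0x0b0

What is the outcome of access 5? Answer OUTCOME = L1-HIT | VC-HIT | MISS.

OUTCOME = L1-HIT

  [0] addr=0x9c blk=9 s=1: MISS | VC []
  [1] addr=0xbd blk=11 s=1: MISS | VC [9]
  [2] addr=0x9d blk=9 s=1: VC-HIT | VC [11]
  [3] addr=0xb9 blk=11 s=1: VC-HIT | VC [9]
  [4] addr=0x96 blk=9 s=1: VC-HIT | VC [11]
  [5] addr=0x99 blk=9 s=1: L1-HIT | VC [11]
  [6] addr=0xb5 blk=11 s=1: VC-HIT | VC [9]
  [7] addr=0x95 blk=9 s=1: VC-HIT | VC [11]
  [8] addr=0x94 blk=9 s=1: L1-HIT | VC [11]
  [9] addr=0xb5 blk=11 s=1: VC-HIT | VC [9]
  [10] addr=0x9b blk=9 s=1: VC-HIT | VC [11]
  [11] addr=0x9a blk=9 s=1: L1-HIT | VC [11]
  [12] addr=0xb0 blk=11 s=1: VC-HIT | VC [9]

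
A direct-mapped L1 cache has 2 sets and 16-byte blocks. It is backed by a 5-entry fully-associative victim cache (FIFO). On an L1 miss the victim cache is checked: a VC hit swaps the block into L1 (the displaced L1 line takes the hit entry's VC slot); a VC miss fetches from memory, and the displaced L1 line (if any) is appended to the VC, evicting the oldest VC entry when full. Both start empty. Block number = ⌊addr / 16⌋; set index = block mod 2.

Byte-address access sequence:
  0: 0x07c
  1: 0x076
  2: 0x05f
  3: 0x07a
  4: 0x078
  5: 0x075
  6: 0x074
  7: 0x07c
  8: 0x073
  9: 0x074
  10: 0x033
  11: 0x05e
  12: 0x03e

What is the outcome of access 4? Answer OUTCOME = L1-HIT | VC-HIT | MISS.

  [0] addr=0x7c blk=7 s=1: MISS | VC []
  [1] addr=0x76 blk=7 s=1: L1-HIT | VC []
  [2] addr=0x5f blk=5 s=1: MISS | VC [7]
  [3] addr=0x7a blk=7 s=1: VC-HIT | VC [5]
  [4] addr=0x78 blk=7 s=1: L1-HIT | VC [5]
  [5] addr=0x75 blk=7 s=1: L1-HIT | VC [5]
  [6] addr=0x74 blk=7 s=1: L1-HIT | VC [5]
  [7] addr=0x7c blk=7 s=1: L1-HIT | VC [5]
  [8] addr=0x73 blk=7 s=1: L1-HIT | VC [5]
  [9] addr=0x74 blk=7 s=1: L1-HIT | VC [5]
  [10] addr=0x33 blk=3 s=1: MISS | VC [5, 7]
  [11] addr=0x5e blk=5 s=1: VC-HIT | VC [3, 7]
  [12] addr=0x3e blk=3 s=1: VC-HIT | VC [5, 7]

OUTCOME = L1-HIT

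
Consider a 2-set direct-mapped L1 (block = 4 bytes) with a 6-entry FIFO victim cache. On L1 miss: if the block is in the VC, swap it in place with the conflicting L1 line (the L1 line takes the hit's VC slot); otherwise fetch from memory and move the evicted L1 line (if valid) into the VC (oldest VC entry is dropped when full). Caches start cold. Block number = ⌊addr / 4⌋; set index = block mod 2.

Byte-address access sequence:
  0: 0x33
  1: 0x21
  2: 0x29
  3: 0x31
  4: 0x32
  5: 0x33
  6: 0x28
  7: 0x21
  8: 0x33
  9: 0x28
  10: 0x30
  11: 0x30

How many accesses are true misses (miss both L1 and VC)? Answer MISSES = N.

MISSES = 3

#0 0x33→b12/s0 MISS; vc=[]
#1 0x21→b8/s0 MISS; vc=[12]
#2 0x29→b10/s0 MISS; vc=[12,8]
#3 0x31→b12/s0 VC-HIT; vc=[10,8]
#4 0x32→b12/s0 L1-HIT; vc=[10,8]
#5 0x33→b12/s0 L1-HIT; vc=[10,8]
#6 0x28→b10/s0 VC-HIT; vc=[12,8]
#7 0x21→b8/s0 VC-HIT; vc=[12,10]
#8 0x33→b12/s0 VC-HIT; vc=[8,10]
#9 0x28→b10/s0 VC-HIT; vc=[8,12]
#10 0x30→b12/s0 VC-HIT; vc=[8,10]
#11 0x30→b12/s0 L1-HIT; vc=[8,10]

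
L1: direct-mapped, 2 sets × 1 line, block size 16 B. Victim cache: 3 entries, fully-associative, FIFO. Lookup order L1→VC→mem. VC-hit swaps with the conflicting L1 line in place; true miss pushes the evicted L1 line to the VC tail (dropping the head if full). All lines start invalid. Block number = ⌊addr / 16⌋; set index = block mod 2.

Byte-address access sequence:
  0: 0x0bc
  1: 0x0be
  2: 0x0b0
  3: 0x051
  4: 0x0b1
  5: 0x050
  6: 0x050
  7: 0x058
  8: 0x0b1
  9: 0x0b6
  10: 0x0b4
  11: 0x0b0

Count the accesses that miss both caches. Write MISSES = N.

0: 0xbc (blk 11, set 1) → MISS  vc=[]
1: 0xbe (blk 11, set 1) → L1-HIT  vc=[]
2: 0xb0 (blk 11, set 1) → L1-HIT  vc=[]
3: 0x51 (blk 5, set 1) → MISS  vc=[11]
4: 0xb1 (blk 11, set 1) → VC-HIT  vc=[5]
5: 0x50 (blk 5, set 1) → VC-HIT  vc=[11]
6: 0x50 (blk 5, set 1) → L1-HIT  vc=[11]
7: 0x58 (blk 5, set 1) → L1-HIT  vc=[11]
8: 0xb1 (blk 11, set 1) → VC-HIT  vc=[5]
9: 0xb6 (blk 11, set 1) → L1-HIT  vc=[5]
10: 0xb4 (blk 11, set 1) → L1-HIT  vc=[5]
11: 0xb0 (blk 11, set 1) → L1-HIT  vc=[5]

MISSES = 2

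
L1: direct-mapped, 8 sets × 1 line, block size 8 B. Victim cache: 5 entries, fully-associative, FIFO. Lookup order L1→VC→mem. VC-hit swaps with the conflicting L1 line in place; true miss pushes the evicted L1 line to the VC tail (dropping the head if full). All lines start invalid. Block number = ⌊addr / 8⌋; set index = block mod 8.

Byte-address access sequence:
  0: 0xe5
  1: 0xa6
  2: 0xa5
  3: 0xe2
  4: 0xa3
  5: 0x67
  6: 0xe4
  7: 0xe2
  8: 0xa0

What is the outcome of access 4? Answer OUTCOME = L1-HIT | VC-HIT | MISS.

#0 0xe5→b28/s4 MISS; vc=[]
#1 0xa6→b20/s4 MISS; vc=[28]
#2 0xa5→b20/s4 L1-HIT; vc=[28]
#3 0xe2→b28/s4 VC-HIT; vc=[20]
#4 0xa3→b20/s4 VC-HIT; vc=[28]
#5 0x67→b12/s4 MISS; vc=[28,20]
#6 0xe4→b28/s4 VC-HIT; vc=[12,20]
#7 0xe2→b28/s4 L1-HIT; vc=[12,20]
#8 0xa0→b20/s4 VC-HIT; vc=[12,28]

OUTCOME = VC-HIT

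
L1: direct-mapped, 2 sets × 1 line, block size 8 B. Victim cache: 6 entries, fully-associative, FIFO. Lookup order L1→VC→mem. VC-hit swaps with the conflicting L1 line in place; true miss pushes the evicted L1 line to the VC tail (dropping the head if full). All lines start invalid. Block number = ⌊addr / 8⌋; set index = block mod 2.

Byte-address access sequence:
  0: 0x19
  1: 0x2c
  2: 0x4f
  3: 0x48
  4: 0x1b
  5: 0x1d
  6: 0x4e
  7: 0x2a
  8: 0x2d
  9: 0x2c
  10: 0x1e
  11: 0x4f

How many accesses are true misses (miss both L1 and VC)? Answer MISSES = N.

MISSES = 3

#0 0x19→b3/s1 MISS; vc=[]
#1 0x2c→b5/s1 MISS; vc=[3]
#2 0x4f→b9/s1 MISS; vc=[3,5]
#3 0x48→b9/s1 L1-HIT; vc=[3,5]
#4 0x1b→b3/s1 VC-HIT; vc=[9,5]
#5 0x1d→b3/s1 L1-HIT; vc=[9,5]
#6 0x4e→b9/s1 VC-HIT; vc=[3,5]
#7 0x2a→b5/s1 VC-HIT; vc=[3,9]
#8 0x2d→b5/s1 L1-HIT; vc=[3,9]
#9 0x2c→b5/s1 L1-HIT; vc=[3,9]
#10 0x1e→b3/s1 VC-HIT; vc=[5,9]
#11 0x4f→b9/s1 VC-HIT; vc=[5,3]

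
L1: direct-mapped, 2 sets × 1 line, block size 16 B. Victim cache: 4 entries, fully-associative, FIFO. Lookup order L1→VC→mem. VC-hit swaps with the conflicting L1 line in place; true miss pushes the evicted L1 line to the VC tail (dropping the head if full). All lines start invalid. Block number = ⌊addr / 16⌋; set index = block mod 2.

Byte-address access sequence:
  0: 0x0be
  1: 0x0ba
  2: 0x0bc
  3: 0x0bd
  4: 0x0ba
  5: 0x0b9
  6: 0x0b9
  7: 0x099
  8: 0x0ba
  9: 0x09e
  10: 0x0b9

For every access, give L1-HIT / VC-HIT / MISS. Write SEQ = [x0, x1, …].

SEQ = [MISS, L1-HIT, L1-HIT, L1-HIT, L1-HIT, L1-HIT, L1-HIT, MISS, VC-HIT, VC-HIT, VC-HIT]

0: 0xbe (blk 11, set 1) → MISS  vc=[]
1: 0xba (blk 11, set 1) → L1-HIT  vc=[]
2: 0xbc (blk 11, set 1) → L1-HIT  vc=[]
3: 0xbd (blk 11, set 1) → L1-HIT  vc=[]
4: 0xba (blk 11, set 1) → L1-HIT  vc=[]
5: 0xb9 (blk 11, set 1) → L1-HIT  vc=[]
6: 0xb9 (blk 11, set 1) → L1-HIT  vc=[]
7: 0x99 (blk 9, set 1) → MISS  vc=[11]
8: 0xba (blk 11, set 1) → VC-HIT  vc=[9]
9: 0x9e (blk 9, set 1) → VC-HIT  vc=[11]
10: 0xb9 (blk 11, set 1) → VC-HIT  vc=[9]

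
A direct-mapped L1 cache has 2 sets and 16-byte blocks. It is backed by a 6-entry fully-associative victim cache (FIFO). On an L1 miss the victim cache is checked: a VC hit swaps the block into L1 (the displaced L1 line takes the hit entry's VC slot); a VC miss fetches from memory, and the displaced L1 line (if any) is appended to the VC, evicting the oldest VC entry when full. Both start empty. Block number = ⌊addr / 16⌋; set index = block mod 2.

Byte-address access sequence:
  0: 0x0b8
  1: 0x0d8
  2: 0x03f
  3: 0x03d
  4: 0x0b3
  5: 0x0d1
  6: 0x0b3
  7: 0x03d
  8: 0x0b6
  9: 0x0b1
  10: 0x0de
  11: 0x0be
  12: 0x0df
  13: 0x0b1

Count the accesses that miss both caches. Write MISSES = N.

MISSES = 3

  [0] addr=0xb8 blk=11 s=1: MISS | VC []
  [1] addr=0xd8 blk=13 s=1: MISS | VC [11]
  [2] addr=0x3f blk=3 s=1: MISS | VC [11, 13]
  [3] addr=0x3d blk=3 s=1: L1-HIT | VC [11, 13]
  [4] addr=0xb3 blk=11 s=1: VC-HIT | VC [3, 13]
  [5] addr=0xd1 blk=13 s=1: VC-HIT | VC [3, 11]
  [6] addr=0xb3 blk=11 s=1: VC-HIT | VC [3, 13]
  [7] addr=0x3d blk=3 s=1: VC-HIT | VC [11, 13]
  [8] addr=0xb6 blk=11 s=1: VC-HIT | VC [3, 13]
  [9] addr=0xb1 blk=11 s=1: L1-HIT | VC [3, 13]
  [10] addr=0xde blk=13 s=1: VC-HIT | VC [3, 11]
  [11] addr=0xbe blk=11 s=1: VC-HIT | VC [3, 13]
  [12] addr=0xdf blk=13 s=1: VC-HIT | VC [3, 11]
  [13] addr=0xb1 blk=11 s=1: VC-HIT | VC [3, 13]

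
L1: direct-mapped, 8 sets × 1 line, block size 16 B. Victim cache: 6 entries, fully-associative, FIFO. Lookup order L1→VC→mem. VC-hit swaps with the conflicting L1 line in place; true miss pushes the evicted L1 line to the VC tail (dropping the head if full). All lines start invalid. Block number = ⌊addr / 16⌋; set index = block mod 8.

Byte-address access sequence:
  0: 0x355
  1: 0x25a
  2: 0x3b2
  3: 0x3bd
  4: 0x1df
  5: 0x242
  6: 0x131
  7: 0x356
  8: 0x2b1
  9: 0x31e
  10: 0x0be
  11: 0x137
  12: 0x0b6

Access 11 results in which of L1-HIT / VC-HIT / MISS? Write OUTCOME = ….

0: 0x355 (blk 53, set 5) → MISS  vc=[]
1: 0x25a (blk 37, set 5) → MISS  vc=[53]
2: 0x3b2 (blk 59, set 3) → MISS  vc=[53]
3: 0x3bd (blk 59, set 3) → L1-HIT  vc=[53]
4: 0x1df (blk 29, set 5) → MISS  vc=[53, 37]
5: 0x242 (blk 36, set 4) → MISS  vc=[53, 37]
6: 0x131 (blk 19, set 3) → MISS  vc=[53, 37, 59]
7: 0x356 (blk 53, set 5) → VC-HIT  vc=[29, 37, 59]
8: 0x2b1 (blk 43, set 3) → MISS  vc=[29, 37, 59, 19]
9: 0x31e (blk 49, set 1) → MISS  vc=[29, 37, 59, 19]
10: 0xbe (blk 11, set 3) → MISS  vc=[29, 37, 59, 19, 43]
11: 0x137 (blk 19, set 3) → VC-HIT  vc=[29, 37, 59, 11, 43]
12: 0xb6 (blk 11, set 3) → VC-HIT  vc=[29, 37, 59, 19, 43]

OUTCOME = VC-HIT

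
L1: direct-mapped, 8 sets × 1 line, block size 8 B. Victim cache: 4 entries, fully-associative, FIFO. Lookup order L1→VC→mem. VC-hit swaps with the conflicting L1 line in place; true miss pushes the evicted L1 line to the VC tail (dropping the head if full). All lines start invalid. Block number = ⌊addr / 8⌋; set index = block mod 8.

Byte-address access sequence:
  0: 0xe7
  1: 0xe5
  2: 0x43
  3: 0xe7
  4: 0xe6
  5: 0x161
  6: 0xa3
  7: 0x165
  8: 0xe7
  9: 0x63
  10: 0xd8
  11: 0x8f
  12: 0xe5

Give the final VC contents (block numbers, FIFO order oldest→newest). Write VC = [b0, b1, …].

  [0] addr=0xe7 blk=28 s=4: MISS | VC []
  [1] addr=0xe5 blk=28 s=4: L1-HIT | VC []
  [2] addr=0x43 blk=8 s=0: MISS | VC []
  [3] addr=0xe7 blk=28 s=4: L1-HIT | VC []
  [4] addr=0xe6 blk=28 s=4: L1-HIT | VC []
  [5] addr=0x161 blk=44 s=4: MISS | VC [28]
  [6] addr=0xa3 blk=20 s=4: MISS | VC [28, 44]
  [7] addr=0x165 blk=44 s=4: VC-HIT | VC [28, 20]
  [8] addr=0xe7 blk=28 s=4: VC-HIT | VC [44, 20]
  [9] addr=0x63 blk=12 s=4: MISS | VC [44, 20, 28]
  [10] addr=0xd8 blk=27 s=3: MISS | VC [44, 20, 28]
  [11] addr=0x8f blk=17 s=1: MISS | VC [44, 20, 28]
  [12] addr=0xe5 blk=28 s=4: VC-HIT | VC [44, 20, 12]

VC = [44, 20, 12]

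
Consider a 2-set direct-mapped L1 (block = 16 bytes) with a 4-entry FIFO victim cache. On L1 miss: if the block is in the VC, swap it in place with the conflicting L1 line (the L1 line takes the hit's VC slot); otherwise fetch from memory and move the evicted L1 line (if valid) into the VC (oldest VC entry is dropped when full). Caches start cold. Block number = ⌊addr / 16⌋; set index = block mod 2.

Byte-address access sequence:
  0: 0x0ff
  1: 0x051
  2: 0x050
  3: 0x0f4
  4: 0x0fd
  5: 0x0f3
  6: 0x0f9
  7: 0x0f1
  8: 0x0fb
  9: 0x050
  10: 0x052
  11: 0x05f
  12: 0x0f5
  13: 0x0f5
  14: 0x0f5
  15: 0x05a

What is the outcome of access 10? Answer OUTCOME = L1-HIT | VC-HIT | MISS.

OUTCOME = L1-HIT

  [0] addr=0xff blk=15 s=1: MISS | VC []
  [1] addr=0x51 blk=5 s=1: MISS | VC [15]
  [2] addr=0x50 blk=5 s=1: L1-HIT | VC [15]
  [3] addr=0xf4 blk=15 s=1: VC-HIT | VC [5]
  [4] addr=0xfd blk=15 s=1: L1-HIT | VC [5]
  [5] addr=0xf3 blk=15 s=1: L1-HIT | VC [5]
  [6] addr=0xf9 blk=15 s=1: L1-HIT | VC [5]
  [7] addr=0xf1 blk=15 s=1: L1-HIT | VC [5]
  [8] addr=0xfb blk=15 s=1: L1-HIT | VC [5]
  [9] addr=0x50 blk=5 s=1: VC-HIT | VC [15]
  [10] addr=0x52 blk=5 s=1: L1-HIT | VC [15]
  [11] addr=0x5f blk=5 s=1: L1-HIT | VC [15]
  [12] addr=0xf5 blk=15 s=1: VC-HIT | VC [5]
  [13] addr=0xf5 blk=15 s=1: L1-HIT | VC [5]
  [14] addr=0xf5 blk=15 s=1: L1-HIT | VC [5]
  [15] addr=0x5a blk=5 s=1: VC-HIT | VC [15]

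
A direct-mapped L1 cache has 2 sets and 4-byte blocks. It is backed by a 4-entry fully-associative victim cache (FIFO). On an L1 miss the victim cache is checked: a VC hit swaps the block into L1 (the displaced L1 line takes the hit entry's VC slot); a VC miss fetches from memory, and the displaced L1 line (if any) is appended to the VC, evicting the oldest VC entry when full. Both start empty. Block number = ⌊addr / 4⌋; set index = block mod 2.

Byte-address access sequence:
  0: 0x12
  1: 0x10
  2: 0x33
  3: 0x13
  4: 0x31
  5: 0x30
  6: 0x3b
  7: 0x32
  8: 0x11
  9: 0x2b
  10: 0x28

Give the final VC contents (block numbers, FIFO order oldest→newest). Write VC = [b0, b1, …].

#0 0x12→b4/s0 MISS; vc=[]
#1 0x10→b4/s0 L1-HIT; vc=[]
#2 0x33→b12/s0 MISS; vc=[4]
#3 0x13→b4/s0 VC-HIT; vc=[12]
#4 0x31→b12/s0 VC-HIT; vc=[4]
#5 0x30→b12/s0 L1-HIT; vc=[4]
#6 0x3b→b14/s0 MISS; vc=[4,12]
#7 0x32→b12/s0 VC-HIT; vc=[4,14]
#8 0x11→b4/s0 VC-HIT; vc=[12,14]
#9 0x2b→b10/s0 MISS; vc=[12,14,4]
#10 0x28→b10/s0 L1-HIT; vc=[12,14,4]

VC = [12, 14, 4]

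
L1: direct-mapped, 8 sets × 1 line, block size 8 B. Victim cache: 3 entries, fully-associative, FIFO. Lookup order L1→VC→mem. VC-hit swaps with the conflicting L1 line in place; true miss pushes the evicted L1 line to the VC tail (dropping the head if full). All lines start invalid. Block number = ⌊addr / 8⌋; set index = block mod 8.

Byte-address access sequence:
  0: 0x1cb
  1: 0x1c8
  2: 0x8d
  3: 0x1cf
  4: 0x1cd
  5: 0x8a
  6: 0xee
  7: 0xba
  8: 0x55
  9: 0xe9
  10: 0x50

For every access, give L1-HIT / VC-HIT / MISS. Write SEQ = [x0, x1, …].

0: 0x1cb (blk 57, set 1) → MISS  vc=[]
1: 0x1c8 (blk 57, set 1) → L1-HIT  vc=[]
2: 0x8d (blk 17, set 1) → MISS  vc=[57]
3: 0x1cf (blk 57, set 1) → VC-HIT  vc=[17]
4: 0x1cd (blk 57, set 1) → L1-HIT  vc=[17]
5: 0x8a (blk 17, set 1) → VC-HIT  vc=[57]
6: 0xee (blk 29, set 5) → MISS  vc=[57]
7: 0xba (blk 23, set 7) → MISS  vc=[57]
8: 0x55 (blk 10, set 2) → MISS  vc=[57]
9: 0xe9 (blk 29, set 5) → L1-HIT  vc=[57]
10: 0x50 (blk 10, set 2) → L1-HIT  vc=[57]

SEQ = [MISS, L1-HIT, MISS, VC-HIT, L1-HIT, VC-HIT, MISS, MISS, MISS, L1-HIT, L1-HIT]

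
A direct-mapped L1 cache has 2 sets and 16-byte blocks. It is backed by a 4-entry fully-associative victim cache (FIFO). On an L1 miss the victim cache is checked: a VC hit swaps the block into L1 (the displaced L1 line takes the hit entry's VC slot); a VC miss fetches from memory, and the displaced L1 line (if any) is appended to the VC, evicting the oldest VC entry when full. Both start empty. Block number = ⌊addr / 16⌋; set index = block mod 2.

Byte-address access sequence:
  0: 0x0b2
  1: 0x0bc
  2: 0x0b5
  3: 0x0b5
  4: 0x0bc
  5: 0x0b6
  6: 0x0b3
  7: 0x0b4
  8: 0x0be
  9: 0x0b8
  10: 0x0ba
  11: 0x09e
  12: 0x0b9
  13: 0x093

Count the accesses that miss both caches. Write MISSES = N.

MISSES = 2

  [0] addr=0xb2 blk=11 s=1: MISS | VC []
  [1] addr=0xbc blk=11 s=1: L1-HIT | VC []
  [2] addr=0xb5 blk=11 s=1: L1-HIT | VC []
  [3] addr=0xb5 blk=11 s=1: L1-HIT | VC []
  [4] addr=0xbc blk=11 s=1: L1-HIT | VC []
  [5] addr=0xb6 blk=11 s=1: L1-HIT | VC []
  [6] addr=0xb3 blk=11 s=1: L1-HIT | VC []
  [7] addr=0xb4 blk=11 s=1: L1-HIT | VC []
  [8] addr=0xbe blk=11 s=1: L1-HIT | VC []
  [9] addr=0xb8 blk=11 s=1: L1-HIT | VC []
  [10] addr=0xba blk=11 s=1: L1-HIT | VC []
  [11] addr=0x9e blk=9 s=1: MISS | VC [11]
  [12] addr=0xb9 blk=11 s=1: VC-HIT | VC [9]
  [13] addr=0x93 blk=9 s=1: VC-HIT | VC [11]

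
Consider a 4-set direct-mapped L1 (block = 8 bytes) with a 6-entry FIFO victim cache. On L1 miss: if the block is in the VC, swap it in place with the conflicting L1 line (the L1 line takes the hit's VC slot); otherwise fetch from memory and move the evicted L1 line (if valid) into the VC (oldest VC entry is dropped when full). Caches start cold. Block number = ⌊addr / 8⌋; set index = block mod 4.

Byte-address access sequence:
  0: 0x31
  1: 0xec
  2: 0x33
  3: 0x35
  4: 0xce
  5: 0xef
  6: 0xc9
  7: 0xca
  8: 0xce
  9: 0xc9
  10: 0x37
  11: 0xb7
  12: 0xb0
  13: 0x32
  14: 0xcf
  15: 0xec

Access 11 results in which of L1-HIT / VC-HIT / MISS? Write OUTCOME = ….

  [0] addr=0x31 blk=6 s=2: MISS | VC []
  [1] addr=0xec blk=29 s=1: MISS | VC []
  [2] addr=0x33 blk=6 s=2: L1-HIT | VC []
  [3] addr=0x35 blk=6 s=2: L1-HIT | VC []
  [4] addr=0xce blk=25 s=1: MISS | VC [29]
  [5] addr=0xef blk=29 s=1: VC-HIT | VC [25]
  [6] addr=0xc9 blk=25 s=1: VC-HIT | VC [29]
  [7] addr=0xca blk=25 s=1: L1-HIT | VC [29]
  [8] addr=0xce blk=25 s=1: L1-HIT | VC [29]
  [9] addr=0xc9 blk=25 s=1: L1-HIT | VC [29]
  [10] addr=0x37 blk=6 s=2: L1-HIT | VC [29]
  [11] addr=0xb7 blk=22 s=2: MISS | VC [29, 6]
  [12] addr=0xb0 blk=22 s=2: L1-HIT | VC [29, 6]
  [13] addr=0x32 blk=6 s=2: VC-HIT | VC [29, 22]
  [14] addr=0xcf blk=25 s=1: L1-HIT | VC [29, 22]
  [15] addr=0xec blk=29 s=1: VC-HIT | VC [25, 22]

OUTCOME = MISS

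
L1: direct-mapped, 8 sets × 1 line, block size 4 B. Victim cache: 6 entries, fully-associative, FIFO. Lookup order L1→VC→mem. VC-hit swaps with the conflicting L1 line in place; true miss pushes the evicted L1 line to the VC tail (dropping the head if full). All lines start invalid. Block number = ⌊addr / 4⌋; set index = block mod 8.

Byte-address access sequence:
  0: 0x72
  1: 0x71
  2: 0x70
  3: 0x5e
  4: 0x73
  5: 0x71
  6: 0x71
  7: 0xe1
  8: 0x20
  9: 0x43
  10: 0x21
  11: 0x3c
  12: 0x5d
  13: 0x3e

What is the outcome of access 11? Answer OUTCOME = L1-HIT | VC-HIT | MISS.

OUTCOME = MISS

#0 0x72→b28/s4 MISS; vc=[]
#1 0x71→b28/s4 L1-HIT; vc=[]
#2 0x70→b28/s4 L1-HIT; vc=[]
#3 0x5e→b23/s7 MISS; vc=[]
#4 0x73→b28/s4 L1-HIT; vc=[]
#5 0x71→b28/s4 L1-HIT; vc=[]
#6 0x71→b28/s4 L1-HIT; vc=[]
#7 0xe1→b56/s0 MISS; vc=[]
#8 0x20→b8/s0 MISS; vc=[56]
#9 0x43→b16/s0 MISS; vc=[56,8]
#10 0x21→b8/s0 VC-HIT; vc=[56,16]
#11 0x3c→b15/s7 MISS; vc=[56,16,23]
#12 0x5d→b23/s7 VC-HIT; vc=[56,16,15]
#13 0x3e→b15/s7 VC-HIT; vc=[56,16,23]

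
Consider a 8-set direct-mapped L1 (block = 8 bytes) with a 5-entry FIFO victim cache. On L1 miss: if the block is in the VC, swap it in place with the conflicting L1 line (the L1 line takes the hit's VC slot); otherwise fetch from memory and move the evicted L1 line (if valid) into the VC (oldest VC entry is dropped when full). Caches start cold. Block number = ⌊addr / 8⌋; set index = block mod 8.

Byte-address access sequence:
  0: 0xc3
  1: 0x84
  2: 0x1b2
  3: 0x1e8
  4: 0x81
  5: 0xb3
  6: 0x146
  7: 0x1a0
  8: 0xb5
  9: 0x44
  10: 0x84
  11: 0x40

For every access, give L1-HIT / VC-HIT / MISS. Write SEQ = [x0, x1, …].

SEQ = [MISS, MISS, MISS, MISS, L1-HIT, MISS, MISS, MISS, L1-HIT, MISS, VC-HIT, VC-HIT]

0: 0xc3 (blk 24, set 0) → MISS  vc=[]
1: 0x84 (blk 16, set 0) → MISS  vc=[24]
2: 0x1b2 (blk 54, set 6) → MISS  vc=[24]
3: 0x1e8 (blk 61, set 5) → MISS  vc=[24]
4: 0x81 (blk 16, set 0) → L1-HIT  vc=[24]
5: 0xb3 (blk 22, set 6) → MISS  vc=[24, 54]
6: 0x146 (blk 40, set 0) → MISS  vc=[24, 54, 16]
7: 0x1a0 (blk 52, set 4) → MISS  vc=[24, 54, 16]
8: 0xb5 (blk 22, set 6) → L1-HIT  vc=[24, 54, 16]
9: 0x44 (blk 8, set 0) → MISS  vc=[24, 54, 16, 40]
10: 0x84 (blk 16, set 0) → VC-HIT  vc=[24, 54, 8, 40]
11: 0x40 (blk 8, set 0) → VC-HIT  vc=[24, 54, 16, 40]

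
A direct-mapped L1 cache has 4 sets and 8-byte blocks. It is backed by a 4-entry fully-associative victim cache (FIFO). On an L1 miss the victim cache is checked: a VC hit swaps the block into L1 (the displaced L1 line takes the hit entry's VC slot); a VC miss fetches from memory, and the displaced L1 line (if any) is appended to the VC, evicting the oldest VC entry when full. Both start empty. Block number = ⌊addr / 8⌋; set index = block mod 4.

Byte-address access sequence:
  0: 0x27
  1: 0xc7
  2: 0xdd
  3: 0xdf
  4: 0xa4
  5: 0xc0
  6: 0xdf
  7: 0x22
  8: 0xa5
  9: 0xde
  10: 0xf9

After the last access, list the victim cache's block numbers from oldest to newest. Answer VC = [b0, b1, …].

VC = [24, 4, 27]

  [0] addr=0x27 blk=4 s=0: MISS | VC []
  [1] addr=0xc7 blk=24 s=0: MISS | VC [4]
  [2] addr=0xdd blk=27 s=3: MISS | VC [4]
  [3] addr=0xdf blk=27 s=3: L1-HIT | VC [4]
  [4] addr=0xa4 blk=20 s=0: MISS | VC [4, 24]
  [5] addr=0xc0 blk=24 s=0: VC-HIT | VC [4, 20]
  [6] addr=0xdf blk=27 s=3: L1-HIT | VC [4, 20]
  [7] addr=0x22 blk=4 s=0: VC-HIT | VC [24, 20]
  [8] addr=0xa5 blk=20 s=0: VC-HIT | VC [24, 4]
  [9] addr=0xde blk=27 s=3: L1-HIT | VC [24, 4]
  [10] addr=0xf9 blk=31 s=3: MISS | VC [24, 4, 27]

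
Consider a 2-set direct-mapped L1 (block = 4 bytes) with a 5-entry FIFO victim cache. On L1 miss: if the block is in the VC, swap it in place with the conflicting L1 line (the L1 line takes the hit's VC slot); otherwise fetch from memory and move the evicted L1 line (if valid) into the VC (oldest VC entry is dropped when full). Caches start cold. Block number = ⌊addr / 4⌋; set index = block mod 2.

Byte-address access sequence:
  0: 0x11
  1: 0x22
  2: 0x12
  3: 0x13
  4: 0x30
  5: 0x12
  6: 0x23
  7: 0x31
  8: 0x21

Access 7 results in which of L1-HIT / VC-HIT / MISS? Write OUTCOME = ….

OUTCOME = VC-HIT

#0 0x11→b4/s0 MISS; vc=[]
#1 0x22→b8/s0 MISS; vc=[4]
#2 0x12→b4/s0 VC-HIT; vc=[8]
#3 0x13→b4/s0 L1-HIT; vc=[8]
#4 0x30→b12/s0 MISS; vc=[8,4]
#5 0x12→b4/s0 VC-HIT; vc=[8,12]
#6 0x23→b8/s0 VC-HIT; vc=[4,12]
#7 0x31→b12/s0 VC-HIT; vc=[4,8]
#8 0x21→b8/s0 VC-HIT; vc=[4,12]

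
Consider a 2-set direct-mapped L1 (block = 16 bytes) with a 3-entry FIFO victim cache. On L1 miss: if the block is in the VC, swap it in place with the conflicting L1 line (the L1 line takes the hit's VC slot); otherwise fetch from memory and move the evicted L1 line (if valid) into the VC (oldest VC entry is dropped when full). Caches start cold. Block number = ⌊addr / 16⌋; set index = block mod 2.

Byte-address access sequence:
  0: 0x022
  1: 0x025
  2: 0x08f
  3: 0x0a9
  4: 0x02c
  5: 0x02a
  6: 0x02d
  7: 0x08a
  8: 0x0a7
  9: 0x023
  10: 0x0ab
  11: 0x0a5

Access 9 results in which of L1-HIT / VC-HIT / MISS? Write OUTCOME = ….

#0 0x22→b2/s0 MISS; vc=[]
#1 0x25→b2/s0 L1-HIT; vc=[]
#2 0x8f→b8/s0 MISS; vc=[2]
#3 0xa9→b10/s0 MISS; vc=[2,8]
#4 0x2c→b2/s0 VC-HIT; vc=[10,8]
#5 0x2a→b2/s0 L1-HIT; vc=[10,8]
#6 0x2d→b2/s0 L1-HIT; vc=[10,8]
#7 0x8a→b8/s0 VC-HIT; vc=[10,2]
#8 0xa7→b10/s0 VC-HIT; vc=[8,2]
#9 0x23→b2/s0 VC-HIT; vc=[8,10]
#10 0xab→b10/s0 VC-HIT; vc=[8,2]
#11 0xa5→b10/s0 L1-HIT; vc=[8,2]

OUTCOME = VC-HIT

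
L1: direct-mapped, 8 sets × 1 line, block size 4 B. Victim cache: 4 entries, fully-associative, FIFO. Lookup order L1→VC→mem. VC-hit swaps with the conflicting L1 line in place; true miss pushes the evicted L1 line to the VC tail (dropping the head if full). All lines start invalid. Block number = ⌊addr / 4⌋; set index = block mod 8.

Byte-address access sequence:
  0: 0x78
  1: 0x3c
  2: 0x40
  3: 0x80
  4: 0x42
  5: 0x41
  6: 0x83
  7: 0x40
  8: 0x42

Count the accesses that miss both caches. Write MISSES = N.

MISSES = 4

0: 0x78 (blk 30, set 6) → MISS  vc=[]
1: 0x3c (blk 15, set 7) → MISS  vc=[]
2: 0x40 (blk 16, set 0) → MISS  vc=[]
3: 0x80 (blk 32, set 0) → MISS  vc=[16]
4: 0x42 (blk 16, set 0) → VC-HIT  vc=[32]
5: 0x41 (blk 16, set 0) → L1-HIT  vc=[32]
6: 0x83 (blk 32, set 0) → VC-HIT  vc=[16]
7: 0x40 (blk 16, set 0) → VC-HIT  vc=[32]
8: 0x42 (blk 16, set 0) → L1-HIT  vc=[32]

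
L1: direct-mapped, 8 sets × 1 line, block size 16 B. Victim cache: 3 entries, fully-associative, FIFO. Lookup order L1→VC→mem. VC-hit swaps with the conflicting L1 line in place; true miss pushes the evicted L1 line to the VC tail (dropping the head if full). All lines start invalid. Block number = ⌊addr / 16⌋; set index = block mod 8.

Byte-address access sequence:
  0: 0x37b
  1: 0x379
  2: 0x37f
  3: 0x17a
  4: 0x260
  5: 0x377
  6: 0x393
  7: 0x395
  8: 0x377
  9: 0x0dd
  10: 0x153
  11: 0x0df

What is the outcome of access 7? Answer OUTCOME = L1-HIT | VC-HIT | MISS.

OUTCOME = L1-HIT

#0 0x37b→b55/s7 MISS; vc=[]
#1 0x379→b55/s7 L1-HIT; vc=[]
#2 0x37f→b55/s7 L1-HIT; vc=[]
#3 0x17a→b23/s7 MISS; vc=[55]
#4 0x260→b38/s6 MISS; vc=[55]
#5 0x377→b55/s7 VC-HIT; vc=[23]
#6 0x393→b57/s1 MISS; vc=[23]
#7 0x395→b57/s1 L1-HIT; vc=[23]
#8 0x377→b55/s7 L1-HIT; vc=[23]
#9 0xdd→b13/s5 MISS; vc=[23]
#10 0x153→b21/s5 MISS; vc=[23,13]
#11 0xdf→b13/s5 VC-HIT; vc=[23,21]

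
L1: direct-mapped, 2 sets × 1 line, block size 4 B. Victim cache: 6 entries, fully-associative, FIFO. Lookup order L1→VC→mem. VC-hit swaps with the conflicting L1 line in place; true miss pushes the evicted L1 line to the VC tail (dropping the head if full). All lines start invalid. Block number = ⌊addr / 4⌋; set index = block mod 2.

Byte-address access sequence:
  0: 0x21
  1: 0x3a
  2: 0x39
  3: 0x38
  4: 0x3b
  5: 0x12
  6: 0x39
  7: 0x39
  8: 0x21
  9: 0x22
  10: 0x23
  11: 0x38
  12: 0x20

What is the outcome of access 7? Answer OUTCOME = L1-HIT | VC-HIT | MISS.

#0 0x21→b8/s0 MISS; vc=[]
#1 0x3a→b14/s0 MISS; vc=[8]
#2 0x39→b14/s0 L1-HIT; vc=[8]
#3 0x38→b14/s0 L1-HIT; vc=[8]
#4 0x3b→b14/s0 L1-HIT; vc=[8]
#5 0x12→b4/s0 MISS; vc=[8,14]
#6 0x39→b14/s0 VC-HIT; vc=[8,4]
#7 0x39→b14/s0 L1-HIT; vc=[8,4]
#8 0x21→b8/s0 VC-HIT; vc=[14,4]
#9 0x22→b8/s0 L1-HIT; vc=[14,4]
#10 0x23→b8/s0 L1-HIT; vc=[14,4]
#11 0x38→b14/s0 VC-HIT; vc=[8,4]
#12 0x20→b8/s0 VC-HIT; vc=[14,4]

OUTCOME = L1-HIT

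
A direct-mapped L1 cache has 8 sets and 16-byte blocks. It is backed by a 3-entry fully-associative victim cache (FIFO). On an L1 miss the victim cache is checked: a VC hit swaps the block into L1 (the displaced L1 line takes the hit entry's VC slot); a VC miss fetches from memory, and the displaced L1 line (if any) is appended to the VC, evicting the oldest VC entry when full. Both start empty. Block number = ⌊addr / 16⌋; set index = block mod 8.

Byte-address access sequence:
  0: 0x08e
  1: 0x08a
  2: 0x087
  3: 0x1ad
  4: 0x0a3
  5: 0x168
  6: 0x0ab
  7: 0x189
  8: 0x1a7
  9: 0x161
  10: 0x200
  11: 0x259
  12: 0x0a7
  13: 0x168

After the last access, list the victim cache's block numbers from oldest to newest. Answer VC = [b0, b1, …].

#0 0x8e→b8/s0 MISS; vc=[]
#1 0x8a→b8/s0 L1-HIT; vc=[]
#2 0x87→b8/s0 L1-HIT; vc=[]
#3 0x1ad→b26/s2 MISS; vc=[]
#4 0xa3→b10/s2 MISS; vc=[26]
#5 0x168→b22/s6 MISS; vc=[26]
#6 0xab→b10/s2 L1-HIT; vc=[26]
#7 0x189→b24/s0 MISS; vc=[26,8]
#8 0x1a7→b26/s2 VC-HIT; vc=[10,8]
#9 0x161→b22/s6 L1-HIT; vc=[10,8]
#10 0x200→b32/s0 MISS; vc=[10,8,24]
#11 0x259→b37/s5 MISS; vc=[10,8,24]
#12 0xa7→b10/s2 VC-HIT; vc=[26,8,24]
#13 0x168→b22/s6 L1-HIT; vc=[26,8,24]

VC = [26, 8, 24]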